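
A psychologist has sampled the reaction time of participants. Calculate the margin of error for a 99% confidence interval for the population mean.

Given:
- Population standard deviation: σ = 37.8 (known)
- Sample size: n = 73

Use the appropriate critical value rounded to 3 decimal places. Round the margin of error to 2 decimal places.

The population standard deviation σ is known, so use the z-interval margin of error formula.

For 99% confidence, z* = 2.576 (from standard normal table)

Margin of error formula for z-interval: E = z* × σ/√n

E = 2.576 × 37.8/√73
  = 2.576 × 4.424155
  = 11.3966

Rounded to 2 decimal places:

11.40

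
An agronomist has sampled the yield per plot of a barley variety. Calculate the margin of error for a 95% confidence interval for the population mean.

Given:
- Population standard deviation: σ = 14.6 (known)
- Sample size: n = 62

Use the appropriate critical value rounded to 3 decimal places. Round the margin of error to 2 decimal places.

The population standard deviation σ is known, so use the z-interval margin of error formula.

For 95% confidence, z* = 1.96 (from standard normal table)

Margin of error formula for z-interval: E = z* × σ/√n

E = 1.96 × 14.6/√62
  = 1.96 × 1.854202
  = 3.6342

Rounded to 2 decimal places:

3.63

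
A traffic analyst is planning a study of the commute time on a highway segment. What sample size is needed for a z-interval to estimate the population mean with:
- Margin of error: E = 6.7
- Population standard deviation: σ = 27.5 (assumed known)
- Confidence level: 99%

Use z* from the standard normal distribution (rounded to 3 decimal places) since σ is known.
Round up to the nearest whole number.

Using z* since population σ is known (z-interval formula).

For 99% confidence, z* = 2.576 (from standard normal table)

Sample size formula for z-interval: n = (z*σ/E)²

n = (2.576 × 27.5 / 6.7)²
  = (10.573134)²
  = 111.7912

Round up to the nearest whole number: n = 112

112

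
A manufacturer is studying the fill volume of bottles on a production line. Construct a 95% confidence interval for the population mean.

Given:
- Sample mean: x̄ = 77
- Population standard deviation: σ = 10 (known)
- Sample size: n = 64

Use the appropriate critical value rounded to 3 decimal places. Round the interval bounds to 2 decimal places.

The population standard deviation σ is known, so use a z-interval (standard normal critical value).

For 95% confidence, z* = 1.96 (from standard normal table)

Standard error: SE = σ/√n = 10/√64 = 1.250000

Margin of error: E = z* × SE = 1.96 × 1.250000 = 2.4500

Z-interval: x̄ ± E = 77 ± 2.4500 = (74.5500, 79.4500)

Rounded to 2 decimal places:

(74.55, 79.45)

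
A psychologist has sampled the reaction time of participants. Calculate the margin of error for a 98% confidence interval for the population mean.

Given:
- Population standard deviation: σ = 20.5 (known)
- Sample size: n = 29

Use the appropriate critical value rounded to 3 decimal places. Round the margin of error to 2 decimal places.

The population standard deviation σ is known, so use the z-interval margin of error formula.

For 98% confidence, z* = 2.326 (from standard normal table)

Margin of error formula for z-interval: E = z* × σ/√n

E = 2.326 × 20.5/√29
  = 2.326 × 3.806754
  = 8.8545

Rounded to 2 decimal places:

8.85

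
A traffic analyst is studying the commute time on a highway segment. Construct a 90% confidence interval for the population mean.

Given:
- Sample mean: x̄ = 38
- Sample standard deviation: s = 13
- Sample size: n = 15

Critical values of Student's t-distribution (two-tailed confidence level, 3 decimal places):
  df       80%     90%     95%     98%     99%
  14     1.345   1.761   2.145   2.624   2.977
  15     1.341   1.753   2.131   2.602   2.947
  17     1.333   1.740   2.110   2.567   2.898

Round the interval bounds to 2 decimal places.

The population standard deviation σ is unknown (only the sample standard deviation s is given), so use a t-interval with df = n - 1 = 15 - 1 = 14.

For 90% confidence with df = 14, t* = 1.761 (from t-table)

Standard error: SE = s/√n = 13/√15 = 3.356586

Margin of error: E = t* × SE = 1.761 × 3.356586 = 5.9109

T-interval: x̄ ± E = 38 ± 5.9109 = (32.0891, 43.9109)

Rounded to 2 decimal places:

(32.09, 43.91)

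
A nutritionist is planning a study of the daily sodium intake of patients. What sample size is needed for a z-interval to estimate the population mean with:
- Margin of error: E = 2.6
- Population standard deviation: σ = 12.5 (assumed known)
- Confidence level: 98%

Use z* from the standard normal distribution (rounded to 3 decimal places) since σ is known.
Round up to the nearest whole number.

Using z* since population σ is known (z-interval formula).

For 98% confidence, z* = 2.326 (from standard normal table)

Sample size formula for z-interval: n = (z*σ/E)²

n = (2.326 × 12.5 / 2.6)²
  = (11.182692)²
  = 125.0526

Round up to the nearest whole number: n = 126

126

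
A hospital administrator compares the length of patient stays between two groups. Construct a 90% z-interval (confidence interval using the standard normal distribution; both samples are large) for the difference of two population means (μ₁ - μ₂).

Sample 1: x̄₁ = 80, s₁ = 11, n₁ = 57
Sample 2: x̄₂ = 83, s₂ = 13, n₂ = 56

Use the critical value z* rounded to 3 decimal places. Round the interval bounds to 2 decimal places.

Both samples are large (n₁ = 57 ≥ 30, n₂ = 56 ≥ 30), so a z-interval for the difference of means applies.

Point estimate: x̄₁ - x̄₂ = 80 - 83 = -3

Standard error: SE = √(s₁²/n₁ + s₂²/n₂)
= √(11²/57 + 13²/56)
= √(2.122807 + 3.017857)
= 2.267303

For 90% confidence, z* = 1.645 (from standard normal table)
Margin of error: E = z* × SE = 1.645 × 2.267303 = 3.7297

Z-interval: (x̄₁ - x̄₂) ± E = -3 ± 3.7297 = (-6.7297, 0.7297)

Rounded to 2 decimal places:

(-6.73, 0.73)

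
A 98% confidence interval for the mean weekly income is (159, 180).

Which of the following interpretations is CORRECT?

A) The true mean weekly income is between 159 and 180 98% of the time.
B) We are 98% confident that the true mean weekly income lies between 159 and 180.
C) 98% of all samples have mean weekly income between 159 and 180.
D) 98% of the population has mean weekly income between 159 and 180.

A confidence interval represents our confidence in the procedure, not a probability statement about the parameter.

Key concept: If we repeated this sampling process many times and computed a 98% CI each time, about 98% of those intervals would contain the true population parameter.

For this specific interval (159, 180):
- Midpoint (point estimate): 169.5
- Margin of error: 10.5

The correct interpretation is the one stating confidence that the true parameter lies in the interval — option B.

B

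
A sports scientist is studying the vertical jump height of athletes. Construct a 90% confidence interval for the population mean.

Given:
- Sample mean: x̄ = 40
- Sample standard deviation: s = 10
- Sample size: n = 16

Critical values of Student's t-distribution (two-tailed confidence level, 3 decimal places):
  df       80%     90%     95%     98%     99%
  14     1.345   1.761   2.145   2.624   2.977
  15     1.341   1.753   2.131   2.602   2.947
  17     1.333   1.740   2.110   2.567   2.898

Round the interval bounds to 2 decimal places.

The population standard deviation σ is unknown (only the sample standard deviation s is given), so use a t-interval with df = n - 1 = 16 - 1 = 15.

For 90% confidence with df = 15, t* = 1.753 (from t-table)

Standard error: SE = s/√n = 10/√16 = 2.500000

Margin of error: E = t* × SE = 1.753 × 2.500000 = 4.3825

T-interval: x̄ ± E = 40 ± 4.3825 = (35.6175, 44.3825)

Rounded to 2 decimal places:

(35.62, 44.38)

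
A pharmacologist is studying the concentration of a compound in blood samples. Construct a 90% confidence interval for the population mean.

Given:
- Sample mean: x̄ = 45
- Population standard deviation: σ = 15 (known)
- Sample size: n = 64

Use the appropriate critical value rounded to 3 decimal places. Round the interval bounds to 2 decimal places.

The population standard deviation σ is known, so use a z-interval (standard normal critical value).

For 90% confidence, z* = 1.645 (from standard normal table)

Standard error: SE = σ/√n = 15/√64 = 1.875000

Margin of error: E = z* × SE = 1.645 × 1.875000 = 3.0844

Z-interval: x̄ ± E = 45 ± 3.0844 = (41.9156, 48.0844)

Rounded to 2 decimal places:

(41.92, 48.08)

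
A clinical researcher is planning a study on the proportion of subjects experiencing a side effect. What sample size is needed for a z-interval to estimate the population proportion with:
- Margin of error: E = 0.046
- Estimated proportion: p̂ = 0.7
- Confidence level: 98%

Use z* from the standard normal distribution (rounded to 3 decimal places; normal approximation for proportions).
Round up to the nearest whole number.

Using z* for proportion z-interval (normal approximation).

For 98% confidence, z* = 2.326 (from standard normal table)

Sample size formula for proportion z-interval: n = z*²p̂(1-p̂)/E²

n = 2.326² × 0.7 × 0.3 / 0.046²
  = 5.410276 × 0.21 / 0.002116
  = 536.9367

Round up to the nearest whole number: n = 537

537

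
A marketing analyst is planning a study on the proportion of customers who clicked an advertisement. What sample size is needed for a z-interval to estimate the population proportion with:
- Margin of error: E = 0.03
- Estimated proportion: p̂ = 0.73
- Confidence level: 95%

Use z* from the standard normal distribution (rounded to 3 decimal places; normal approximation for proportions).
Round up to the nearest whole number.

Using z* for proportion z-interval (normal approximation).

For 95% confidence, z* = 1.96 (from standard normal table)

Sample size formula for proportion z-interval: n = z*²p̂(1-p̂)/E²

n = 1.96² × 0.73 × 0.27 / 0.03²
  = 3.8416 × 0.1971 / 0.0009
  = 841.3104

Round up to the nearest whole number: n = 842

842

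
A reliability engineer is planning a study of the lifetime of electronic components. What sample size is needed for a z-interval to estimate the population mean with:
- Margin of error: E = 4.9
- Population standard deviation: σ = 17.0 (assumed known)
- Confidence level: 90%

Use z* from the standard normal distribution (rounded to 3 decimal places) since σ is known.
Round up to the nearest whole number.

Using z* since population σ is known (z-interval formula).

For 90% confidence, z* = 1.645 (from standard normal table)

Sample size formula for z-interval: n = (z*σ/E)²

n = (1.645 × 17.0 / 4.9)²
  = (5.707143)²
  = 32.5715

Round up to the nearest whole number: n = 33

33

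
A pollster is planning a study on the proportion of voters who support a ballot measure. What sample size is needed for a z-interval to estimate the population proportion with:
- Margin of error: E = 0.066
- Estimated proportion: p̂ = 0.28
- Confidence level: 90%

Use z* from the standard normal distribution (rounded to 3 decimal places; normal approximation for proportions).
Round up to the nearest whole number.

Using z* for proportion z-interval (normal approximation).

For 90% confidence, z* = 1.645 (from standard normal table)

Sample size formula for proportion z-interval: n = z*²p̂(1-p̂)/E²

n = 1.645² × 0.28 × 0.72 / 0.066²
  = 2.706025 × 0.2016 / 0.004356
  = 125.2375

Round up to the nearest whole number: n = 126

126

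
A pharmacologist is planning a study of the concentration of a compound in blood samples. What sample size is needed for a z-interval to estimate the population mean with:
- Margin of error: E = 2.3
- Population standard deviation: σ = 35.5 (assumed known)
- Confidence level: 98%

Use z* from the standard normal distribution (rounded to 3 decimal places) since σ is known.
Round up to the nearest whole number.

Using z* since population σ is known (z-interval formula).

For 98% confidence, z* = 2.326 (from standard normal table)

Sample size formula for z-interval: n = (z*σ/E)²

n = (2.326 × 35.5 / 2.3)²
  = (35.901304)²
  = 1288.9037

Round up to the nearest whole number: n = 1289

1289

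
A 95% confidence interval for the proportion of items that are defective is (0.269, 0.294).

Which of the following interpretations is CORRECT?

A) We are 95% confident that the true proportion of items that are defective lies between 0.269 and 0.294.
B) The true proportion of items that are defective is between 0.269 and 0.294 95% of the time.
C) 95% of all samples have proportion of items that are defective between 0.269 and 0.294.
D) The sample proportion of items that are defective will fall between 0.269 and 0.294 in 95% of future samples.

A confidence interval represents our confidence in the procedure, not a probability statement about the parameter.

Key concept: If we repeated this sampling process many times and computed a 95% CI each time, about 95% of those intervals would contain the true population parameter.

For this specific interval (0.269, 0.294):
- Midpoint (point estimate): 0.2815
- Margin of error: 0.0125

The correct interpretation is the one stating confidence that the true parameter lies in the interval — option A.

A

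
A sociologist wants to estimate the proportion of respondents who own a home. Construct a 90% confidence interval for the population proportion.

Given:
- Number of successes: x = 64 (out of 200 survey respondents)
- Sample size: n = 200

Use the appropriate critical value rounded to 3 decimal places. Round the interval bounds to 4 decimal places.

Sample proportion: p̂ = 64/200 = 0.320000

Check conditions for normal approximation:
  np̂ = 64 ≥ 10 ✓
  n(1-p̂) = 136 ≥ 10 ✓

The sample is large enough, so use a z-interval (normal approximation) for the proportion.

For 90% confidence, z* = 1.645 (from standard normal table)

Standard error: SE = √(p̂(1-p̂)/n) = √(0.320000×0.680000/200) = 0.03298485

Margin of error: E = z* × SE = 1.645 × 0.03298485 = 0.054260

Z-interval: p̂ ± E = 0.320000 ± 0.054260 = (0.265740, 0.374260)

Rounded to 4 decimal places:

(0.2657, 0.3743)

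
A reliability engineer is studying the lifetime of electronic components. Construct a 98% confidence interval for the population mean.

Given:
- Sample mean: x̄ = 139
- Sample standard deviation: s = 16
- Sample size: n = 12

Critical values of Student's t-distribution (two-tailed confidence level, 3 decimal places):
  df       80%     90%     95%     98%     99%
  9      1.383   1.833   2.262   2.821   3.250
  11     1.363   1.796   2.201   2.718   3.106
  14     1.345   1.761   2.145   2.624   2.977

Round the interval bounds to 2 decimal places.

The population standard deviation σ is unknown (only the sample standard deviation s is given), so use a t-interval with df = n - 1 = 12 - 1 = 11.

For 98% confidence with df = 11, t* = 2.718 (from t-table)

Standard error: SE = s/√n = 16/√12 = 4.618802

Margin of error: E = t* × SE = 2.718 × 4.618802 = 12.5539

T-interval: x̄ ± E = 139 ± 12.5539 = (126.4461, 151.5539)

Rounded to 2 decimal places:

(126.45, 151.55)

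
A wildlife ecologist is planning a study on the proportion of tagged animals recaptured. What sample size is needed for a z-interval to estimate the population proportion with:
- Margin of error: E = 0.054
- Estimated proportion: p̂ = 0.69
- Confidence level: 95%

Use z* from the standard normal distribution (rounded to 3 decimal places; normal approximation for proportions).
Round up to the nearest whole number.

Using z* for proportion z-interval (normal approximation).

For 95% confidence, z* = 1.96 (from standard normal table)

Sample size formula for proportion z-interval: n = z*²p̂(1-p̂)/E²

n = 1.96² × 0.69 × 0.31 / 0.054²
  = 3.8416 × 0.2139 / 0.002916
  = 281.7964

Round up to the nearest whole number: n = 282

282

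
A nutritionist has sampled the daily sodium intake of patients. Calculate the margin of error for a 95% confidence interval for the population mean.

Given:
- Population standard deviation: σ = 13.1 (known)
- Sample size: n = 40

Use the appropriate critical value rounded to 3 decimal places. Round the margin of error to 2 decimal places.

The population standard deviation σ is known, so use the z-interval margin of error formula.

For 95% confidence, z* = 1.96 (from standard normal table)

Margin of error formula for z-interval: E = z* × σ/√n

E = 1.96 × 13.1/√40
  = 1.96 × 2.071292
  = 4.0597

Rounded to 2 decimal places:

4.06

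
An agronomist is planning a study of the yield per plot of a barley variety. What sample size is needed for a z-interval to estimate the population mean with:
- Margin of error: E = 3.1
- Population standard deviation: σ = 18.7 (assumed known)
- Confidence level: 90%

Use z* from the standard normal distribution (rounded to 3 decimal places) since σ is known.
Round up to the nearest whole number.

Using z* since population σ is known (z-interval formula).

For 90% confidence, z* = 1.645 (from standard normal table)

Sample size formula for z-interval: n = (z*σ/E)²

n = (1.645 × 18.7 / 3.1)²
  = (9.923065)²
  = 98.4672

Round up to the nearest whole number: n = 99

99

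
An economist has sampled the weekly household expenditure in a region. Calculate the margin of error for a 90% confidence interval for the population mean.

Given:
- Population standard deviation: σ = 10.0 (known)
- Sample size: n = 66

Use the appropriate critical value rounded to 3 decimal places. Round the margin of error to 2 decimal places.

The population standard deviation σ is known, so use the z-interval margin of error formula.

For 90% confidence, z* = 1.645 (from standard normal table)

Margin of error formula for z-interval: E = z* × σ/√n

E = 1.645 × 10.0/√66
  = 1.645 × 1.230915
  = 2.0249

Rounded to 2 decimal places:

2.02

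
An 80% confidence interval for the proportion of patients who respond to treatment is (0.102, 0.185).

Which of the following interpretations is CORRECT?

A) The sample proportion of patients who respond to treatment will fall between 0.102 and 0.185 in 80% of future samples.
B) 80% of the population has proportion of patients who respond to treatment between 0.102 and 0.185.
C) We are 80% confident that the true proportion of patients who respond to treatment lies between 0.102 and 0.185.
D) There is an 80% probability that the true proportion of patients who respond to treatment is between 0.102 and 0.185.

A confidence interval represents our confidence in the procedure, not a probability statement about the parameter.

Key concept: If we repeated this sampling process many times and computed an 80% CI each time, about 80% of those intervals would contain the true population parameter.

For this specific interval (0.102, 0.185):
- Midpoint (point estimate): 0.1435
- Margin of error: 0.0415

The correct interpretation is the one stating confidence that the true parameter lies in the interval — option C.

C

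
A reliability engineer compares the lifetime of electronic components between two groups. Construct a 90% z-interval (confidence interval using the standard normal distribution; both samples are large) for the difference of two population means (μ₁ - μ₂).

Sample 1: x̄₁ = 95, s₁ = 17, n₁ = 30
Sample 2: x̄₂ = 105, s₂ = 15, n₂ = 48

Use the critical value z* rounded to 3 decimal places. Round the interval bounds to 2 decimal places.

Both samples are large (n₁ = 30 ≥ 30, n₂ = 48 ≥ 30), so a z-interval for the difference of means applies.

Point estimate: x̄₁ - x̄₂ = 95 - 105 = -10

Standard error: SE = √(s₁²/n₁ + s₂²/n₂)
= √(17²/30 + 15²/48)
= √(9.633333 + 4.687500)
= 3.784288

For 90% confidence, z* = 1.645 (from standard normal table)
Margin of error: E = z* × SE = 1.645 × 3.784288 = 6.2252

Z-interval: (x̄₁ - x̄₂) ± E = -10 ± 6.2252 = (-16.2252, -3.7748)

Rounded to 2 decimal places:

(-16.23, -3.77)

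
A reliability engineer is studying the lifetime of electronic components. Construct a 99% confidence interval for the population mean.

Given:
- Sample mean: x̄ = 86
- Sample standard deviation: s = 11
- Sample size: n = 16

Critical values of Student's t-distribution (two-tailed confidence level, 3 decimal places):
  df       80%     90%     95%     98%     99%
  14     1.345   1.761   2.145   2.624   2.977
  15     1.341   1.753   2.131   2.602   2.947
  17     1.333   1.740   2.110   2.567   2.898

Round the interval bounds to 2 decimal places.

The population standard deviation σ is unknown (only the sample standard deviation s is given), so use a t-interval with df = n - 1 = 16 - 1 = 15.

For 99% confidence with df = 15, t* = 2.947 (from t-table)

Standard error: SE = s/√n = 11/√16 = 2.750000

Margin of error: E = t* × SE = 2.947 × 2.750000 = 8.1043

T-interval: x̄ ± E = 86 ± 8.1043 = (77.8957, 94.1043)

Rounded to 2 decimal places:

(77.90, 94.10)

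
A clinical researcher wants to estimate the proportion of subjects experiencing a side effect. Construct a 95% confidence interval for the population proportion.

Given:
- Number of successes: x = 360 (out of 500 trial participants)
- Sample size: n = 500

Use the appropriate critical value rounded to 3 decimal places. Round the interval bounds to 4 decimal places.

Sample proportion: p̂ = 360/500 = 0.720000

Check conditions for normal approximation:
  np̂ = 360 ≥ 10 ✓
  n(1-p̂) = 140 ≥ 10 ✓

The sample is large enough, so use a z-interval (normal approximation) for the proportion.

For 95% confidence, z* = 1.96 (from standard normal table)

Standard error: SE = √(p̂(1-p̂)/n) = √(0.720000×0.280000/500) = 0.02007984

Margin of error: E = z* × SE = 1.96 × 0.02007984 = 0.039356

Z-interval: p̂ ± E = 0.720000 ± 0.039356 = (0.680644, 0.759356)

Rounded to 4 decimal places:

(0.6806, 0.7594)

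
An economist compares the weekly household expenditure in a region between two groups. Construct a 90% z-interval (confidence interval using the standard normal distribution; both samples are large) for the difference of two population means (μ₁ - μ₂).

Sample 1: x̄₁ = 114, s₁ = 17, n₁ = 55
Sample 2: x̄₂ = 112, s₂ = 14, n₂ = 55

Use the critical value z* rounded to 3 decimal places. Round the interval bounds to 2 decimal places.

Both samples are large (n₁ = 55 ≥ 30, n₂ = 55 ≥ 30), so a z-interval for the difference of means applies.

Point estimate: x̄₁ - x̄₂ = 114 - 112 = 2

Standard error: SE = √(s₁²/n₁ + s₂²/n₂)
= √(17²/55 + 14²/55)
= √(5.254545 + 3.563636)
= 2.969542

For 90% confidence, z* = 1.645 (from standard normal table)
Margin of error: E = z* × SE = 1.645 × 2.969542 = 4.8849

Z-interval: (x̄₁ - x̄₂) ± E = 2 ± 4.8849 = (-2.8849, 6.8849)

Rounded to 2 decimal places:

(-2.88, 6.88)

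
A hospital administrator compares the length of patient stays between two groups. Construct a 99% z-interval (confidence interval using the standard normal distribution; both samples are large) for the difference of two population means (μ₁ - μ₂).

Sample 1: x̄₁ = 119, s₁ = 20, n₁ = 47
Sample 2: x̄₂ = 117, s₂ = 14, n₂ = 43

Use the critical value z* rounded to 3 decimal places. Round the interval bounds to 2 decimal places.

Both samples are large (n₁ = 47 ≥ 30, n₂ = 43 ≥ 30), so a z-interval for the difference of means applies.

Point estimate: x̄₁ - x̄₂ = 119 - 117 = 2

Standard error: SE = √(s₁²/n₁ + s₂²/n₂)
= √(20²/47 + 14²/43)
= √(8.510638 + 4.558140)
= 3.615076

For 99% confidence, z* = 2.576 (from standard normal table)
Margin of error: E = z* × SE = 2.576 × 3.615076 = 9.3124

Z-interval: (x̄₁ - x̄₂) ± E = 2 ± 9.3124 = (-7.3124, 11.3124)

Rounded to 2 decimal places:

(-7.31, 11.31)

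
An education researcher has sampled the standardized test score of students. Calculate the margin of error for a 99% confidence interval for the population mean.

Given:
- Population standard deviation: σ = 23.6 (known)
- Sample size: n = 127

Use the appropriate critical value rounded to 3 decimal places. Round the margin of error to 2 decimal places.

The population standard deviation σ is known, so use the z-interval margin of error formula.

For 99% confidence, z* = 2.576 (from standard normal table)

Margin of error formula for z-interval: E = z* × σ/√n

E = 2.576 × 23.6/√127
  = 2.576 × 2.094161
  = 5.3946

Rounded to 2 decimal places:

5.39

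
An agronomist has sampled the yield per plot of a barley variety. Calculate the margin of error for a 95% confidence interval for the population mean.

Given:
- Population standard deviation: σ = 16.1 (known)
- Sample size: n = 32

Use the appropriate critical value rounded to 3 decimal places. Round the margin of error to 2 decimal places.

The population standard deviation σ is known, so use the z-interval margin of error formula.

For 95% confidence, z* = 1.96 (from standard normal table)

Margin of error formula for z-interval: E = z* × σ/√n

E = 1.96 × 16.1/√32
  = 1.96 × 2.846105
  = 5.5784

Rounded to 2 decimal places:

5.58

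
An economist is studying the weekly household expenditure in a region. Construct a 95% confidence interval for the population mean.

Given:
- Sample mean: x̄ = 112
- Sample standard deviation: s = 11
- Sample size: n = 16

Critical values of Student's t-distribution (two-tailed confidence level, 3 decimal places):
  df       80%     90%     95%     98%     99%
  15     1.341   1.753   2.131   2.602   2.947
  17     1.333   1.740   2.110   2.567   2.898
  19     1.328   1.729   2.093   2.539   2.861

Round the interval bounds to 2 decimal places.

The population standard deviation σ is unknown (only the sample standard deviation s is given), so use a t-interval with df = n - 1 = 16 - 1 = 15.

For 95% confidence with df = 15, t* = 2.131 (from t-table)

Standard error: SE = s/√n = 11/√16 = 2.750000

Margin of error: E = t* × SE = 2.131 × 2.750000 = 5.8602

T-interval: x̄ ± E = 112 ± 5.8602 = (106.1398, 117.8602)

Rounded to 2 decimal places:

(106.14, 117.86)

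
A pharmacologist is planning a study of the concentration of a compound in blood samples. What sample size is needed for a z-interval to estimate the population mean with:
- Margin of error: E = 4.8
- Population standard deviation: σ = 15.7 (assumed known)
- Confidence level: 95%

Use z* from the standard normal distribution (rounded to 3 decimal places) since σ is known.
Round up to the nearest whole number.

Using z* since population σ is known (z-interval formula).

For 95% confidence, z* = 1.96 (from standard normal table)

Sample size formula for z-interval: n = (z*σ/E)²

n = (1.96 × 15.7 / 4.8)²
  = (6.410833)²
  = 41.0988

Round up to the nearest whole number: n = 42

42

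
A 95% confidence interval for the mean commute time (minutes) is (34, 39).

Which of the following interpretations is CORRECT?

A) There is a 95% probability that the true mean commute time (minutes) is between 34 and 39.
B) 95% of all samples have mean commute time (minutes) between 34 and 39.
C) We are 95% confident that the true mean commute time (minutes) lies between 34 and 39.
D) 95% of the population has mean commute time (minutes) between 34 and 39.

A confidence interval represents our confidence in the procedure, not a probability statement about the parameter.

Key concept: If we repeated this sampling process many times and computed a 95% CI each time, about 95% of those intervals would contain the true population parameter.

For this specific interval (34, 39):
- Midpoint (point estimate): 36.5
- Margin of error: 2.5

The correct interpretation is the one stating confidence that the true parameter lies in the interval — option C.

C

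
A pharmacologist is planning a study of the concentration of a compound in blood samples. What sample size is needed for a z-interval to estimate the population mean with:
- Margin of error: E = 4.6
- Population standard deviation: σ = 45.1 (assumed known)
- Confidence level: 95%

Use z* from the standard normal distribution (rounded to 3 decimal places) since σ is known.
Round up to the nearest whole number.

Using z* since population σ is known (z-interval formula).

For 95% confidence, z* = 1.96 (from standard normal table)

Sample size formula for z-interval: n = (z*σ/E)²

n = (1.96 × 45.1 / 4.6)²
  = (19.216522)²
  = 369.2747

Round up to the nearest whole number: n = 370

370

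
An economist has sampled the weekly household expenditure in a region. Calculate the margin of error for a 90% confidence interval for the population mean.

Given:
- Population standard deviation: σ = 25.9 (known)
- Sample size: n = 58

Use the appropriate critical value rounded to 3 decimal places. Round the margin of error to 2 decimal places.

The population standard deviation σ is known, so use the z-interval margin of error formula.

For 90% confidence, z* = 1.645 (from standard normal table)

Margin of error formula for z-interval: E = z* × σ/√n

E = 1.645 × 25.9/√58
  = 1.645 × 3.400837
  = 5.5944

Rounded to 2 decimal places:

5.59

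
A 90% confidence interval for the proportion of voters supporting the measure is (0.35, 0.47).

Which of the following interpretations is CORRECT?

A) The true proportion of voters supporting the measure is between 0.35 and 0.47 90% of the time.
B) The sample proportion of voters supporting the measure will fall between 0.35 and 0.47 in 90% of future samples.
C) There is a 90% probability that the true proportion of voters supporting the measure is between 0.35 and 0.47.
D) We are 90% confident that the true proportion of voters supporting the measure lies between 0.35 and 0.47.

A confidence interval represents our confidence in the procedure, not a probability statement about the parameter.

Key concept: If we repeated this sampling process many times and computed a 90% CI each time, about 90% of those intervals would contain the true population parameter.

For this specific interval (0.35, 0.47):
- Midpoint (point estimate): 0.41
- Margin of error: 0.06

The correct interpretation is the one stating confidence that the true parameter lies in the interval — option D.

D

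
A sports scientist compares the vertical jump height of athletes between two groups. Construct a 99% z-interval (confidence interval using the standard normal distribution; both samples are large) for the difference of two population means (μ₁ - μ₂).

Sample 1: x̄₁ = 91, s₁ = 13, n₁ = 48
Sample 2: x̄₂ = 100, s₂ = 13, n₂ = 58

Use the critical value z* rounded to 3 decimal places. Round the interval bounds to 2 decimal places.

Both samples are large (n₁ = 48 ≥ 30, n₂ = 58 ≥ 30), so a z-interval for the difference of means applies.

Point estimate: x̄₁ - x̄₂ = 91 - 100 = -9

Standard error: SE = √(s₁²/n₁ + s₂²/n₂)
= √(13²/48 + 13²/58)
= √(3.520833 + 2.913793)
= 2.536657

For 99% confidence, z* = 2.576 (from standard normal table)
Margin of error: E = z* × SE = 2.576 × 2.536657 = 6.5344

Z-interval: (x̄₁ - x̄₂) ± E = -9 ± 6.5344 = (-15.5344, -2.4656)

Rounded to 2 decimal places:

(-15.53, -2.47)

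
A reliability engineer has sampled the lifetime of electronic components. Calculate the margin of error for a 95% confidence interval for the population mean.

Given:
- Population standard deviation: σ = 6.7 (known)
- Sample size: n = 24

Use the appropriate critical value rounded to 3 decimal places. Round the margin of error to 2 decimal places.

The population standard deviation σ is known, so use the z-interval margin of error formula.

For 95% confidence, z* = 1.96 (from standard normal table)

Margin of error formula for z-interval: E = z* × σ/√n

E = 1.96 × 6.7/√24
  = 1.96 × 1.367632
  = 2.6806

Rounded to 2 decimal places:

2.68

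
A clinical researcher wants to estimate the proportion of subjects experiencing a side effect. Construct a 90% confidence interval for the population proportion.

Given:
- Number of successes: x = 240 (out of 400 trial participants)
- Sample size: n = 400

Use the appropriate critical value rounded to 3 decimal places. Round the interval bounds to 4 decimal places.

Sample proportion: p̂ = 240/400 = 0.600000

Check conditions for normal approximation:
  np̂ = 240 ≥ 10 ✓
  n(1-p̂) = 160 ≥ 10 ✓

The sample is large enough, so use a z-interval (normal approximation) for the proportion.

For 90% confidence, z* = 1.645 (from standard normal table)

Standard error: SE = √(p̂(1-p̂)/n) = √(0.600000×0.400000/400) = 0.02449490

Margin of error: E = z* × SE = 1.645 × 0.02449490 = 0.040294

Z-interval: p̂ ± E = 0.600000 ± 0.040294 = (0.559706, 0.640294)

Rounded to 4 decimal places:

(0.5597, 0.6403)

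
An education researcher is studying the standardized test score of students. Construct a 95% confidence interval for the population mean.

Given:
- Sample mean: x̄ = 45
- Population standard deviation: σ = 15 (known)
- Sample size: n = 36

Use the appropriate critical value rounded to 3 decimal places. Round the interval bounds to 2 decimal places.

The population standard deviation σ is known, so use a z-interval (standard normal critical value).

For 95% confidence, z* = 1.96 (from standard normal table)

Standard error: SE = σ/√n = 15/√36 = 2.500000

Margin of error: E = z* × SE = 1.96 × 2.500000 = 4.9000

Z-interval: x̄ ± E = 45 ± 4.9000 = (40.1000, 49.9000)

Rounded to 2 decimal places:

(40.10, 49.90)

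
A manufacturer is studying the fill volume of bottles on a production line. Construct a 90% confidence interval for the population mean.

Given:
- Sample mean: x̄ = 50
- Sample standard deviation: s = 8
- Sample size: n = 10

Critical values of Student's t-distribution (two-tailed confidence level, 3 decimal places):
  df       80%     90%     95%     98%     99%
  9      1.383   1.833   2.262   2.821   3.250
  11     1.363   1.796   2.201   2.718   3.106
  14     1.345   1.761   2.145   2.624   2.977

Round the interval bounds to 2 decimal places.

The population standard deviation σ is unknown (only the sample standard deviation s is given), so use a t-interval with df = n - 1 = 10 - 1 = 9.

For 90% confidence with df = 9, t* = 1.833 (from t-table)

Standard error: SE = s/√n = 8/√10 = 2.529822

Margin of error: E = t* × SE = 1.833 × 2.529822 = 4.6372

T-interval: x̄ ± E = 50 ± 4.6372 = (45.3628, 54.6372)

Rounded to 2 decimal places:

(45.36, 54.64)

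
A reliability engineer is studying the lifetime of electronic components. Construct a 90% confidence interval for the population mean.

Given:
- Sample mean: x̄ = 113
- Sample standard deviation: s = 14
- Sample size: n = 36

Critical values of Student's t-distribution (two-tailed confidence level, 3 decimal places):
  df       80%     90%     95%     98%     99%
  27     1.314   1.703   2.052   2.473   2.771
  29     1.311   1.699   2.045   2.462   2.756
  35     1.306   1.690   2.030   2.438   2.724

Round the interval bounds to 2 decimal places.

The population standard deviation σ is unknown (only the sample standard deviation s is given), so use a t-interval with df = n - 1 = 36 - 1 = 35.

For 90% confidence with df = 35, t* = 1.690 (from t-table)

Standard error: SE = s/√n = 14/√36 = 2.333333

Margin of error: E = t* × SE = 1.690 × 2.333333 = 3.9433

T-interval: x̄ ± E = 113 ± 3.9433 = (109.0567, 116.9433)

Rounded to 2 decimal places:

(109.06, 116.94)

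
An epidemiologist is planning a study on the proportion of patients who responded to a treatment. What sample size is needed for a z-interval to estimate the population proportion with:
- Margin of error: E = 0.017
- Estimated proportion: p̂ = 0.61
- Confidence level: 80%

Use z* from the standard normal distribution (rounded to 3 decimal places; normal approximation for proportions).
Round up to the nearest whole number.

Using z* for proportion z-interval (normal approximation).

For 80% confidence, z* = 1.282 (from standard normal table)

Sample size formula for proportion z-interval: n = z*²p̂(1-p̂)/E²

n = 1.282² × 0.61 × 0.39 / 0.017²
  = 1.643524 × 0.2379 / 0.000289
  = 1352.9217

Round up to the nearest whole number: n = 1353

1353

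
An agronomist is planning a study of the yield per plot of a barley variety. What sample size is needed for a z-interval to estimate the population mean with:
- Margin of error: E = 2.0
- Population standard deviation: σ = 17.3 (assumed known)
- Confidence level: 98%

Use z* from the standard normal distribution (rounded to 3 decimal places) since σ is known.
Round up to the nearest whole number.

Using z* since population σ is known (z-interval formula).

For 98% confidence, z* = 2.326 (from standard normal table)

Sample size formula for z-interval: n = (z*σ/E)²

n = (2.326 × 17.3 / 2.0)²
  = (20.119900)²
  = 404.8104

Round up to the nearest whole number: n = 405

405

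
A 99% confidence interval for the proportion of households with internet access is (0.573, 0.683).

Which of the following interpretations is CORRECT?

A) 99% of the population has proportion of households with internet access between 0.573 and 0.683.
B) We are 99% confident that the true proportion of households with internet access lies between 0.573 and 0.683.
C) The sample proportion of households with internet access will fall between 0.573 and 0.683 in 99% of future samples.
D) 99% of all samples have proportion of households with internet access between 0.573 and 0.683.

A confidence interval represents our confidence in the procedure, not a probability statement about the parameter.

Key concept: If we repeated this sampling process many times and computed a 99% CI each time, about 99% of those intervals would contain the true population parameter.

For this specific interval (0.573, 0.683):
- Midpoint (point estimate): 0.628
- Margin of error: 0.055

The correct interpretation is the one stating confidence that the true parameter lies in the interval — option B.

B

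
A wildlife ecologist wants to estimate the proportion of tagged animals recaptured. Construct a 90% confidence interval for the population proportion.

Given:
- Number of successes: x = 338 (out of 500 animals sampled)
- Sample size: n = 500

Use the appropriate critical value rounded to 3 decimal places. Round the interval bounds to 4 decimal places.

Sample proportion: p̂ = 338/500 = 0.676000

Check conditions for normal approximation:
  np̂ = 338 ≥ 10 ✓
  n(1-p̂) = 162 ≥ 10 ✓

The sample is large enough, so use a z-interval (normal approximation) for the proportion.

For 90% confidence, z* = 1.645 (from standard normal table)

Standard error: SE = √(p̂(1-p̂)/n) = √(0.676000×0.324000/500) = 0.02092960

Margin of error: E = z* × SE = 1.645 × 0.02092960 = 0.034429

Z-interval: p̂ ± E = 0.676000 ± 0.034429 = (0.641571, 0.710429)

Rounded to 4 decimal places:

(0.6416, 0.7104)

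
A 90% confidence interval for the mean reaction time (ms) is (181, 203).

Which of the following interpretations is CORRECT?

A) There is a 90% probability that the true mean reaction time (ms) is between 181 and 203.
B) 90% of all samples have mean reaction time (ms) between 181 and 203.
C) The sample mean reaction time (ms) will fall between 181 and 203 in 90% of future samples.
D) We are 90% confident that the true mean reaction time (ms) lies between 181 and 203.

A confidence interval represents our confidence in the procedure, not a probability statement about the parameter.

Key concept: If we repeated this sampling process many times and computed a 90% CI each time, about 90% of those intervals would contain the true population parameter.

For this specific interval (181, 203):
- Midpoint (point estimate): 192
- Margin of error: 11

The correct interpretation is the one stating confidence that the true parameter lies in the interval — option D.

D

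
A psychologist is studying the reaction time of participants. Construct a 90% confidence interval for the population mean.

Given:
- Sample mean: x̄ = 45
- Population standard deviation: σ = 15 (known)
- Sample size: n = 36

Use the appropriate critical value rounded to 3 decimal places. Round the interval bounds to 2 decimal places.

The population standard deviation σ is known, so use a z-interval (standard normal critical value).

For 90% confidence, z* = 1.645 (from standard normal table)

Standard error: SE = σ/√n = 15/√36 = 2.500000

Margin of error: E = z* × SE = 1.645 × 2.500000 = 4.1125

Z-interval: x̄ ± E = 45 ± 4.1125 = (40.8875, 49.1125)

Rounded to 2 decimal places:

(40.89, 49.11)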